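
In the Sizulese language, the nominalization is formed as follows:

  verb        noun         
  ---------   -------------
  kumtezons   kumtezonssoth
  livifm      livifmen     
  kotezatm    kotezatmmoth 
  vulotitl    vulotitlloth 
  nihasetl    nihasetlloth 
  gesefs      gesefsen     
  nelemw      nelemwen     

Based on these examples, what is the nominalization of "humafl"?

humaflen

gesefs and kumtezons both end in -s yet inflect differently (gesefsen, kumtezonssoth), so the final letter is not what conditions the rule; the second-to-last letter is.
"humafl" has second-to-last letter 'f'. The stems whose second-to-last letter is 'f' (gesefs → gesefsen, livifm → livifmen) add -en.
So humafl → humaflen.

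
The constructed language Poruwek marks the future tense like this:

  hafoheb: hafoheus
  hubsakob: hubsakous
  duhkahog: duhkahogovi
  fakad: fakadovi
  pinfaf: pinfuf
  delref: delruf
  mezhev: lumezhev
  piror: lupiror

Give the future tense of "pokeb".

hubsakob and duhkahog both have last vowel 'o' yet inflect differently (hubsakous, duhkahogovi), so the last vowel is not what conditions the rule; the final letter is.
"pokeb" ends in -b. The stems ending in -b (hafoheb → hafoheus, hubsakob → hubsakous) drop the final letter and add -us.
The other patterns: stems ending in -d or -g add -ovi; stems ending in -f change the last vowel to 'u'; stems ending in -r or -v add the prefix lu-.
So pokeb → pokeus.

pokeus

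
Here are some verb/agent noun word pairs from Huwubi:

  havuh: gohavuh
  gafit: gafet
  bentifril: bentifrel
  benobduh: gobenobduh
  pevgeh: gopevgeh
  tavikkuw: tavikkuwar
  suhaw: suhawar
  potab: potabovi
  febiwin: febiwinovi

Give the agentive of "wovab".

havuh and tavikkuw both have last vowel 'u' yet inflect differently (gohavuh, tavikkuwar), so the last vowel is not what conditions the rule; the final letter is.
"wovab" ends in -b. The one such stem in the data (potab → potabovi) adds -ovi, so the same rule applies.
So wovab → wovabovi.

wovabovi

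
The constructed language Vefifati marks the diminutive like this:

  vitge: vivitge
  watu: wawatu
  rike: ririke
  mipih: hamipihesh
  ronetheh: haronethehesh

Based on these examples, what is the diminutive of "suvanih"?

hasuvanihesh

"suvanih" ends in a consonant. The stems ending in a consonant (mipih → hamipihesh, ronetheh → haronethehesh) add ha- … -esh around the stem.
The other pattern: stems ending in a vowel repeat the first consonant+vowel as a prefix.
So suvanih → hasuvanihesh.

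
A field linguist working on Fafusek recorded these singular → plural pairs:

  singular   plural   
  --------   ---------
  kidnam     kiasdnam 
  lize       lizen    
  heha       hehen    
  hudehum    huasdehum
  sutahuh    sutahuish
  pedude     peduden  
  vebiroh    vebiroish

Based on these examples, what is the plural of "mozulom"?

moaszulom

sutahuh and hudehum both have last vowel 'u' yet inflect differently (sutahuish, huasdehum), so the last vowel is not what conditions the rule; the final letter is.
"mozulom" ends in -m. The stems ending in -m (kidnam → kiasdnam, hudehum → huasdehum) insert -as- after the first vowel.
So mozulom → moaszulom.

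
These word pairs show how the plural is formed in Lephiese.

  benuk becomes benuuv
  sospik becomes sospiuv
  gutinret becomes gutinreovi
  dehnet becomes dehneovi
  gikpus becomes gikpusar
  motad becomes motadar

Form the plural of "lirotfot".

lirotfoovi

benuk and gikpus both have last vowel 'u' yet inflect differently (benuuv, gikpusar), so the last vowel is not what conditions the rule; the final letter is.
"lirotfot" ends in -t. The stems ending in -t (gutinret → gutinreovi, dehnet → dehneovi) drop the final letter and add -ovi.
The other patterns: stems ending in -k drop the final letter and add -uv; stems ending in -d or -s add -ar.
So lirotfot → lirotfoovi.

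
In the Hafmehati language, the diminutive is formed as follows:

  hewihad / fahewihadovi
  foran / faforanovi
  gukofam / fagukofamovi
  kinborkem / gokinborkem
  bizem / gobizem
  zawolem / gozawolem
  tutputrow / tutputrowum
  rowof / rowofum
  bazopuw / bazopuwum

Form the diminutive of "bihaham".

fabihahamovi

gukofam and kinborkem both end in -m yet inflect differently (fagukofamovi, gokinborkem), so the final letter is not what conditions the rule; the last vowel is.
"bihaham" has last vowel 'a'. The stems whose last vowel is 'a' (hewihad → fahewihadovi, foran → faforanovi, gukofam → fagukofamovi) add fa- … -ovi around the stem.
So bihaham → fabihahamovi.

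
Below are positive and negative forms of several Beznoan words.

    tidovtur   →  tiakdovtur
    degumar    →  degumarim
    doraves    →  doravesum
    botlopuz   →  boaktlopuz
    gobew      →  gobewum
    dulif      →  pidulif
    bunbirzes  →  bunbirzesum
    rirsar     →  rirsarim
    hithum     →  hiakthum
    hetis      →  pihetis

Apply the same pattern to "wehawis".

doraves and hetis both end in -s yet inflect differently (doravesum, pihetis), so the final letter is not what conditions the rule; the last vowel is.
"wehawis" has last vowel 'i'. The stems whose last vowel is 'i' (dulif → pidulif, hetis → pihetis) add the prefix pi-.
The other patterns: stems whose last vowel is 'e' add -um; stems whose last vowel is 'u' insert -ak- after the first vowel; stems whose last vowel is 'a' add -im.
So wehawis → piwehawis.

piwehawis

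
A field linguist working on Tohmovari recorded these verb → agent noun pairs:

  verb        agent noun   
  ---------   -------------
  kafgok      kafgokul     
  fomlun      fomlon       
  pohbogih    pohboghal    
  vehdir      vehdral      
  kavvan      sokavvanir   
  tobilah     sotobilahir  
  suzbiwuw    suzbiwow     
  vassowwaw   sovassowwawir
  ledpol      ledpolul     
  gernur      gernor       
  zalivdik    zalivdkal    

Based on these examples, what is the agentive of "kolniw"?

"kolniw" has last vowel 'i'. The stems whose last vowel is 'i' (pohbogih → pohboghal, vehdir → vehdral, zalivdik → zalivdkal) delete the last vowel and add -al.
So kolniw → kolnwal.

kolnwal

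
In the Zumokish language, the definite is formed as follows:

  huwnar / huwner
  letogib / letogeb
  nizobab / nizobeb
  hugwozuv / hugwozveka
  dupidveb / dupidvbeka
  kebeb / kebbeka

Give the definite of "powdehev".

letogib and dupidveb both end in -b yet inflect differently (letogeb, dupidvbeka), so the final letter is not what conditions the rule; the last vowel is.
"powdehev" has last vowel 'e'. The stems whose last vowel is 'e' (dupidveb → dupidvbeka, kebeb → kebbeka) delete the last vowel and add -eka.
So powdehev → powdehveka.

powdehveka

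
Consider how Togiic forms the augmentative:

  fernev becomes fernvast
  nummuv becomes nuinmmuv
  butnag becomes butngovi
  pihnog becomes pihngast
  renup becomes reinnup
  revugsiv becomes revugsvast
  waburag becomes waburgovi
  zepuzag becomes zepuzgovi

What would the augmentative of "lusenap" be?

lusenpovi

"lusenap" has last vowel 'a'. The stems whose last vowel is 'a' (butnag → butngovi, waburag → waburgovi, zepuzag → zepuzgovi) delete the last vowel and add -ovi.
The other patterns: stems whose last vowel is 'u' insert -in- after the first vowel; stems whose last vowel is 'e', 'i' or 'o' delete the last vowel and add -ast.
So lusenap → lusenpovi.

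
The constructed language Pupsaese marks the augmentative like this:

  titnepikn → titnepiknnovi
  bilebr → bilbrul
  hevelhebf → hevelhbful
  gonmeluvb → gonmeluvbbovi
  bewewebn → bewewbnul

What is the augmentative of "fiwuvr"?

bewewebn and titnepikn both end in -n yet inflect differently (bewewbnul, titnepiknnovi), so the final letter is not what conditions the rule; the second-to-last letter is.
"fiwuvr" has second-to-last letter 'v'. The one such stem in the data (gonmeluvb → gonmeluvbbovi) doubles the final consonant and adds -ovi (as does titnepikn), so the same rule applies.
So fiwuvr → fiwuvrrovi.

fiwuvrrovi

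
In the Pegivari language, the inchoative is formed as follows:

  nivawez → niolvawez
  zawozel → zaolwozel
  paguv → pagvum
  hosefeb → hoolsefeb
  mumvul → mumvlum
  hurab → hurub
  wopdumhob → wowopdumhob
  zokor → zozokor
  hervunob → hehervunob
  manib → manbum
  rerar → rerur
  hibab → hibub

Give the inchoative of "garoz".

rerar and zokor both end in -r yet inflect differently (rerur, zozokor), so the final letter is not what conditions the rule; the last vowel is.
"garoz" has last vowel 'o'. The stems whose last vowel is 'o' (zokor → zozokor, hervunob → hehervunob, wopdumhob → wowopdumhob) repeat the first consonant+vowel as a prefix.
The other patterns: stems whose last vowel is 'a' change the last vowel to 'u'; stems whose last vowel is 'e' insert -ol- after the first vowel; stems whose last vowel is 'i' or 'u' delete the last vowel and add -um.
So garoz → gagaroz.

gagaroz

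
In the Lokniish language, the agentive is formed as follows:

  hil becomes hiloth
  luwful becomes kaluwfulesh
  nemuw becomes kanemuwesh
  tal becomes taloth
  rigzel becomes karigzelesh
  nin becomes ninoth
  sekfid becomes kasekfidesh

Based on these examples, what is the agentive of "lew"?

lewoth

"lew" has 1 vowel. The stems with 1 vowel (tal → taloth, nin → ninoth, hil → hiloth) add -oth.
The other pattern: stems with 2 vowels add ka- … -esh around the stem.
So lew → lewoth.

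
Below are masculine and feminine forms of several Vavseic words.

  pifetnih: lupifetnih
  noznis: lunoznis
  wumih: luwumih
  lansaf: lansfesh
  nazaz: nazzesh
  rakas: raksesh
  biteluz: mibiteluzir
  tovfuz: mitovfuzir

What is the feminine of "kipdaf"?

noznis and rakas both end in -s yet inflect differently (lunoznis, raksesh), so the final letter is not what conditions the rule; the last vowel is.
"kipdaf" has last vowel 'a'. The stems whose last vowel is 'a' (lansaf → lansfesh, nazaz → nazzesh, rakas → raksesh) delete the last vowel and add -esh.
So kipdaf → kipdfesh.

kipdfesh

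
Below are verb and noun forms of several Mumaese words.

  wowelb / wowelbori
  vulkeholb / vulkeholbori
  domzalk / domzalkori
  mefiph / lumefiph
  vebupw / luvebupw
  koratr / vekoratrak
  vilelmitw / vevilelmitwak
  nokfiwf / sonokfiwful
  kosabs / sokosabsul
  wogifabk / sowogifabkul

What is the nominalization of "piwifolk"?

piwifolkori

vebupw and vilelmitw both end in -w yet inflect differently (luvebupw, vevilelmitwak), so the final letter is not what conditions the rule; the second-to-last letter is.
"piwifolk" has second-to-last letter 'l'. The stems whose second-to-last letter is 'l' (wowelb → wowelbori, vulkeholb → vulkeholbori, domzalk → domzalkori) add -ori.
The other patterns: stems whose second-to-last letter is 'p' add the prefix lu-; stems whose second-to-last letter is 't' add ve- … -ak around the stem; stems whose second-to-last letter is 'b' or 'w' add so- … -ul around the stem.
So piwifolk → piwifolkori.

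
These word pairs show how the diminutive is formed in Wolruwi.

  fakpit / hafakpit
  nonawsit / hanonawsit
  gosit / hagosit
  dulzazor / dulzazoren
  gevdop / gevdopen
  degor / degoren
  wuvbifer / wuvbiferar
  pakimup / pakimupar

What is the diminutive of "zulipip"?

dulzazor and wuvbifer both end in -r yet inflect differently (dulzazoren, wuvbiferar), so the final letter is not what conditions the rule; the last vowel is.
"zulipip" has last vowel 'i'. The stems whose last vowel is 'i' (fakpit → hafakpit, nonawsit → hanonawsit, gosit → hagosit) add the prefix ha-.
So zulipip → hazulipip.

hazulipip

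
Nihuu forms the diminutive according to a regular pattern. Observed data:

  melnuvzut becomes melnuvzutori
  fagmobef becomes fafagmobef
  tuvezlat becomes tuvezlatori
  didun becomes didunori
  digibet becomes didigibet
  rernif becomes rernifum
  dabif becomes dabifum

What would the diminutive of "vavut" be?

vavutori

"vavut" has last vowel 'u'. The stems whose last vowel is 'u' (melnuvzut → melnuvzutori, didun → didunori) add -ori.
So vavut → vavutori.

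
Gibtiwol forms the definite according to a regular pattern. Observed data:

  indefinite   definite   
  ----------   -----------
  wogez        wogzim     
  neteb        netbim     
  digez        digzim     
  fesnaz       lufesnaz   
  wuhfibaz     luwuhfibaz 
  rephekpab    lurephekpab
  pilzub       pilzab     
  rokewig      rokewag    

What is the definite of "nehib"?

"nehib" has last vowel 'i'. The one such stem in the data (rokewig → rokewag) changes the last vowel to 'a' (as does pilzub), so the same rule applies.
So nehib → nehab.

nehab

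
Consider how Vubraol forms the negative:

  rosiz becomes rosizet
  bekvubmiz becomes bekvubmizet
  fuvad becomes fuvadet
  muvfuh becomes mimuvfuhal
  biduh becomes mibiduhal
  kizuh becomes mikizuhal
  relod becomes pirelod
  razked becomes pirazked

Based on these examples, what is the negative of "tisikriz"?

fuvad and relod both end in -d yet inflect differently (fuvadet, pirelod), so the final letter is not what conditions the rule; the last vowel is.
"tisikriz" has last vowel 'i'. The stems whose last vowel is 'i' (rosiz → rosizet, bekvubmiz → bekvubmizet) add -et.
The other patterns: stems whose last vowel is 'u' add mi- … -al around the stem; stems whose last vowel is 'e' or 'o' add the prefix pi-.
So tisikriz → tisikrizet.

tisikrizet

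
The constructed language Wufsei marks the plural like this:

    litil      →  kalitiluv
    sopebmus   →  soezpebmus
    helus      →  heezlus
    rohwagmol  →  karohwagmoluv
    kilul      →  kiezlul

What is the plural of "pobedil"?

kapobediluv

kilul and rohwagmol both end in -l yet inflect differently (kiezlul, karohwagmoluv), so the final letter is not what conditions the rule; the last vowel is.
"pobedil" has last vowel 'i'. The one such stem in the data (litil → kalitiluv) adds ka- … -uv around the stem, so the same rule applies.
So pobedil → kapobediluv.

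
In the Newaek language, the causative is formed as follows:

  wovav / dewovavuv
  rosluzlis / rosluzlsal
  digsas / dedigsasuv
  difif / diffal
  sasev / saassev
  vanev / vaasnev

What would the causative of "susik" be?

"susik" has last vowel 'i'. The stems whose last vowel is 'i' (rosluzlis → rosluzlsal, difif → diffal) delete the last vowel and add -al.
So susik → suskal.

suskal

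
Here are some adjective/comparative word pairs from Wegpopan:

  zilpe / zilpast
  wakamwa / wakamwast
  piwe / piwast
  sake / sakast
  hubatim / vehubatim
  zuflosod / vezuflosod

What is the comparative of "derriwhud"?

zilpe and zuflosod both begin with z- yet inflect differently (zilpast, vezuflosod), so the first letter is not what conditions the rule; whether the stem ends in a vowel or a consonant is.
"derriwhud" ends in a consonant. The stems ending in a consonant (hubatim → vehubatim, zuflosod → vezuflosod) add the prefix ve-.
The other pattern: stems ending in a vowel drop the final letter and add -ast.
So derriwhud → vederriwhud.

vederriwhud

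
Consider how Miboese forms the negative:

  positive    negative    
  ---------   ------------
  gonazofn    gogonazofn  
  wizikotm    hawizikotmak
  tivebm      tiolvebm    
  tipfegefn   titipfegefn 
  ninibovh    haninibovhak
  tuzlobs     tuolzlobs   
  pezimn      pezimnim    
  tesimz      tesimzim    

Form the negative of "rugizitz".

harugizitzak

"rugizitz" has second-to-last letter 't'. The one such stem in the data (wizikotm → hawizikotmak) adds ha- … -ak around the stem, so the same rule applies.
The other patterns: stems whose second-to-last letter is 'f' repeat the first consonant+vowel as a prefix; stems whose second-to-last letter is 'm' add -im; stems whose second-to-last letter is 'b' insert -ol- after the first vowel.
So rugizitz → harugizitzak.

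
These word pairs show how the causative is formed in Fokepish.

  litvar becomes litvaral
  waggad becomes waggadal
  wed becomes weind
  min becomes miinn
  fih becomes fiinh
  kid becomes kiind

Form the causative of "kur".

kuinr

"kur" has 1 vowel. The stems with 1 vowel (fih → fiinh, wed → weind, min → miinn) insert -in- after the first vowel.
The other pattern: stems with 2 vowels add -al.
So kur → kuinr.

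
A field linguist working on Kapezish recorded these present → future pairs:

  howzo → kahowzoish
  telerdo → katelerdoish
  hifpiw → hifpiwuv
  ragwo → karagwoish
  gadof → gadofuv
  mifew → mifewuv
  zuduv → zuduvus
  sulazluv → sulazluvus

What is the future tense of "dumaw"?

ragwo and gadof both have last vowel 'o' yet inflect differently (karagwoish, gadofuv), so the last vowel is not what conditions the rule; the final letter is.
"dumaw" ends in -w. The stems ending in -w (hifpiw → hifpiwuv, mifew → mifewuv) add -uv.
The other patterns: stems ending in -o add ka- … -ish around the stem; stems ending in -v add -us.
So dumaw → dumawuv.

dumawuv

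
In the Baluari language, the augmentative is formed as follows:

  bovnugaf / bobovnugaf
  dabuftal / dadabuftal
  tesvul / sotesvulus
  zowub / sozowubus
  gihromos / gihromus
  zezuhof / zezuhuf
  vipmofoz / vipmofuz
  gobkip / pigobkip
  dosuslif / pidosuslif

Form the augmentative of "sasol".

dabuftal and tesvul both end in -l yet inflect differently (dadabuftal, sotesvulus), so the final letter is not what conditions the rule; the last vowel is.
"sasol" has last vowel 'o'. The stems whose last vowel is 'o' (gihromos → gihromus, zezuhof → zezuhuf, vipmofoz → vipmofuz) change the last vowel to 'u'.
So sasol → sasul.

sasul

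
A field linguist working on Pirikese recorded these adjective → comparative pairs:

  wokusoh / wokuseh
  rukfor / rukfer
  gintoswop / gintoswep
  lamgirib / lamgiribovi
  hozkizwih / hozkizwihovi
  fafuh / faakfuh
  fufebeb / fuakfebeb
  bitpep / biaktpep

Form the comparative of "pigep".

piakgep

wokusoh and hozkizwih both end in -h yet inflect differently (wokuseh, hozkizwihovi), so the final letter is not what conditions the rule; the last vowel is.
"pigep" has last vowel 'e'. The stems whose last vowel is 'e' (fufebeb → fuakfebeb, bitpep → biaktpep) insert -ak- after the first vowel.
So pigep → piakgep.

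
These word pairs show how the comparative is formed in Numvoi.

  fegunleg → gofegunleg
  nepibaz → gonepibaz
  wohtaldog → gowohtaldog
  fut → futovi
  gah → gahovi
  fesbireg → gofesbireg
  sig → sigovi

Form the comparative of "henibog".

sig and fesbireg both end in -g yet inflect differently (sigovi, gofesbireg), so the final letter is not what conditions the rule; the number of vowels is.
"henibog" has 3 vowels. The stems with 3 vowels (fesbireg → gofesbireg, nepibaz → gonepibaz, fegunleg → gofegunleg) add the prefix go-.
So henibog → gohenibog.

gohenibog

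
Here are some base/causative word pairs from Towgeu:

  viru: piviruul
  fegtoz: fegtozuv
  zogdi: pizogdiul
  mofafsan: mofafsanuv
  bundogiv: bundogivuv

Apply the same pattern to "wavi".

piwaviul

"wavi" ends in a vowel. The stems ending in a vowel (viru → piviruul, zogdi → pizogdiul) add pi- … -ul around the stem.
The other pattern: stems ending in a consonant add -uv.
So wavi → piwaviul.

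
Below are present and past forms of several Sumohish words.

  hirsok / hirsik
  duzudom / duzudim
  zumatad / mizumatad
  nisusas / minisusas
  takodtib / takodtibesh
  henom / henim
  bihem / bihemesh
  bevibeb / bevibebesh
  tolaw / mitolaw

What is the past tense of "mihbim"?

mihbimesh

"mihbim" has last vowel 'i'. The one such stem in the data (takodtib → takodtibesh) adds -esh, so the same rule applies.
So mihbim → mihbimesh.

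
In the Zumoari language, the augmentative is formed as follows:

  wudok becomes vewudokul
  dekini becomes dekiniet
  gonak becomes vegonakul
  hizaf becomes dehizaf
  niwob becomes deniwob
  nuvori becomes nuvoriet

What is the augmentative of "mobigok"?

vemobigokul

wudok and niwob both have last vowel 'o' yet inflect differently (vewudokul, deniwob), so the last vowel is not what conditions the rule; the final letter is.
"mobigok" ends in -k. The stems ending in -k (gonak → vegonakul, wudok → vewudokul) add ve- … -ul around the stem.
The other patterns: stems ending in -i add -et; stems ending in -b or -f add the prefix de-.
So mobigok → vemobigokul.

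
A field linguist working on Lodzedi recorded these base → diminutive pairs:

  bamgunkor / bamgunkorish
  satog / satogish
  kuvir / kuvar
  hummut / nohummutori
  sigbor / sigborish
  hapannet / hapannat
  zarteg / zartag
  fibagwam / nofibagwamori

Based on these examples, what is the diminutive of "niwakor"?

niwakorish

hummut and hapannet both end in -t yet inflect differently (nohummutori, hapannat), so the final letter is not what conditions the rule; the last vowel is.
"niwakor" has last vowel 'o'. The stems whose last vowel is 'o' (sigbor → sigborish, satog → satogish, bamgunkor → bamgunkorish) add -ish.
So niwakor → niwakorish.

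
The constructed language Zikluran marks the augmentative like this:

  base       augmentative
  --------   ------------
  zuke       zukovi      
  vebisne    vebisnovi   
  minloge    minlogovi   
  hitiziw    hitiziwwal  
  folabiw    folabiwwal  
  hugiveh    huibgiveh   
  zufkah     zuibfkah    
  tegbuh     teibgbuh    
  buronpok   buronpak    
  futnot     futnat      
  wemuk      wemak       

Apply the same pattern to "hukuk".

zuke and hugiveh both have last vowel 'e' yet inflect differently (zukovi, huibgiveh), so the last vowel is not what conditions the rule; the final letter is.
"hukuk" ends in -k. The stems ending in -k (buronpok → buronpak, wemuk → wemak) change the last vowel to 'a'.
The other patterns: stems ending in -e drop the final letter and add -ovi; stems ending in -w double the final consonant and add -al; stems ending in -h insert -ib- after the first vowel.
So hukuk → hukak.

hukak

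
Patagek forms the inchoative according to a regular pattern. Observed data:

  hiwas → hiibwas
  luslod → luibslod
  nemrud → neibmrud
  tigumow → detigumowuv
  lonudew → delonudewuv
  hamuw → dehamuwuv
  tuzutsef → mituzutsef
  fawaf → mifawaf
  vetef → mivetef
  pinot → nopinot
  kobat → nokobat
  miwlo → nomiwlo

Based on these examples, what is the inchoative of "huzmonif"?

mihuzmonif

luslod and tigumow both have last vowel 'o' yet inflect differently (luibslod, detigumowuv), so the last vowel is not what conditions the rule; the final letter is.
"huzmonif" ends in -f. The stems ending in -f (tuzutsef → mituzutsef, fawaf → mifawaf, vetef → mivetef) add the prefix mi-.
The other patterns: stems ending in -d or -s insert -ib- after the first vowel; stems ending in -w add de- … -uv around the stem; stems ending in -o or -t add the prefix no-.
So huzmonif → mihuzmonif.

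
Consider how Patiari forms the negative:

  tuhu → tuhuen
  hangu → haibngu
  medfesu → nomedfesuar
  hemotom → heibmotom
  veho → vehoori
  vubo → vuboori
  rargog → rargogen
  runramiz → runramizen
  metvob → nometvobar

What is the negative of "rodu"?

"rodu" begins with r-. The stems beginning with r- (rargog → rargogen, runramiz → runramizen) add -en.
The other patterns: stems beginning with h- insert -ib- after the first vowel; stems beginning with m- add no- … -ar around the stem; stems beginning with v- add -ori.
So rodu → roduen.

roduen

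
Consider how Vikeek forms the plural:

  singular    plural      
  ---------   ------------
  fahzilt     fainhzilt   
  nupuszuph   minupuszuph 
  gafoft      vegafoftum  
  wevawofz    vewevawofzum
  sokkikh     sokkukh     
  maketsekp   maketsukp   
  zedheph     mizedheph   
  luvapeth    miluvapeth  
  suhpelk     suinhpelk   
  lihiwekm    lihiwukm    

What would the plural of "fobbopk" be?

mifobbopk

gafoft and fahzilt both end in -t yet inflect differently (vegafoftum, fainhzilt), so the final letter is not what conditions the rule; the second-to-last letter is.
"fobbopk" has second-to-last letter 'p'. The stems whose second-to-last letter is 'p' (zedheph → mizedheph, nupuszuph → minupuszuph) add the prefix mi-.
So fobbopk → mifobbopk.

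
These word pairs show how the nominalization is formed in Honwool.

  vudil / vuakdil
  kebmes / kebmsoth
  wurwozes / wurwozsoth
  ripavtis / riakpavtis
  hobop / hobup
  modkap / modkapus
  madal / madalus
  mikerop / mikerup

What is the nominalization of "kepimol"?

kepimul

"kepimol" has last vowel 'o'. The stems whose last vowel is 'o' (hobop → hobup, mikerop → mikerup) change the last vowel to 'u'.
So kepimol → kepimul.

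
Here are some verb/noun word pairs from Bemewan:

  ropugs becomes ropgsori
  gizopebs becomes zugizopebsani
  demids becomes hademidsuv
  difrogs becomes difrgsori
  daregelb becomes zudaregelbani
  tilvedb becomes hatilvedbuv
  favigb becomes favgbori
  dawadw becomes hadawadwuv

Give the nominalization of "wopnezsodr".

hawopnezsodruv

demids and difrogs both end in -s yet inflect differently (hademidsuv, difrgsori), so the final letter is not what conditions the rule; the second-to-last letter is.
"wopnezsodr" has second-to-last letter 'd'. The stems whose second-to-last letter is 'd' (tilvedb → hatilvedbuv, dawadw → hadawadwuv, demids → hademidsuv) add ha- … -uv around the stem.
So wopnezsodr → hawopnezsodruv.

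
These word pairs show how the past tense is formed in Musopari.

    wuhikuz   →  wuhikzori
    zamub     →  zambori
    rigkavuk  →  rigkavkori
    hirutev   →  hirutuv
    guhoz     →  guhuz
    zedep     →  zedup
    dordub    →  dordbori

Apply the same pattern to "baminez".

wuhikuz and guhoz both end in -z yet inflect differently (wuhikzori, guhuz), so the final letter is not what conditions the rule; the last vowel is.
"baminez" has last vowel 'e'. The stems whose last vowel is 'e' (hirutev → hirutuv, zedep → zedup) change the last vowel to 'u'.
The other pattern: stems whose last vowel is 'u' delete the last vowel and add -ori.
So baminez → baminuz.

baminuz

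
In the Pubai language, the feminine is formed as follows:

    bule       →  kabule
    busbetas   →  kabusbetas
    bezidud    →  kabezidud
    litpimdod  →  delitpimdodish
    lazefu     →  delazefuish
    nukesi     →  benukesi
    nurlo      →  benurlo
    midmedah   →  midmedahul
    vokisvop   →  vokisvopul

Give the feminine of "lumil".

delumilish

bezidud and litpimdod both end in -d yet inflect differently (kabezidud, delitpimdodish), so the final letter is not what conditions the rule; the first letter is.
"lumil" begins with l-. The stems beginning with l- (litpimdod → delitpimdodish, lazefu → delazefuish) add de- … -ish around the stem.
The other patterns: stems beginning with b- add the prefix ka-; stems beginning with n- add the prefix be-; stems beginning with m- or v- add -ul.
So lumil → delumilish.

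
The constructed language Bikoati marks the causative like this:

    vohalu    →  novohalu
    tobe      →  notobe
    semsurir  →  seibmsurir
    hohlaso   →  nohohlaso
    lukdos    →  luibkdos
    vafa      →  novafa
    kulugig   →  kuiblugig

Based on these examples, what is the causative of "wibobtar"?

wiibbobtar

hohlaso and lukdos both have last vowel 'o' yet inflect differently (nohohlaso, luibkdos), so the last vowel is not what conditions the rule; whether the stem ends in a vowel or a consonant is.
"wibobtar" ends in a consonant. The stems ending in a consonant (semsurir → seibmsurir, kulugig → kuiblugig, lukdos → luibkdos) insert -ib- after the first vowel.
So wibobtar → wiibbobtar.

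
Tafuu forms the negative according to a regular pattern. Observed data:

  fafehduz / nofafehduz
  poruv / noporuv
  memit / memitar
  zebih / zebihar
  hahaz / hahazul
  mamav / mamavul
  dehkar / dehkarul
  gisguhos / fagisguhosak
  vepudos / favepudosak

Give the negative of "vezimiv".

vezimivar

fafehduz and hahaz both end in -z yet inflect differently (nofafehduz, hahazul), so the final letter is not what conditions the rule; the last vowel is.
"vezimiv" has last vowel 'i'. The stems whose last vowel is 'i' (memit → memitar, zebih → zebihar) add -ar.
The other patterns: stems whose last vowel is 'u' add the prefix no-; stems whose last vowel is 'a' add -ul; stems whose last vowel is 'o' add fa- … -ak around the stem.
So vezimiv → vezimivar.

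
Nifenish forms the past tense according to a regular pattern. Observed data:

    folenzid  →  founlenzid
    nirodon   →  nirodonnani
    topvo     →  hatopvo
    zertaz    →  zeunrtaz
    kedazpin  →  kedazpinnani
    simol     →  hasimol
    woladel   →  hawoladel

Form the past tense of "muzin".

kedazpin and folenzid both have last vowel 'i' yet inflect differently (kedazpinnani, founlenzid), so the last vowel is not what conditions the rule; the final letter is.
"muzin" ends in -n. The stems ending in -n (kedazpin → kedazpinnani, nirodon → nirodonnani) double the final consonant and add -ani.
So muzin → muzinnani.

muzinnani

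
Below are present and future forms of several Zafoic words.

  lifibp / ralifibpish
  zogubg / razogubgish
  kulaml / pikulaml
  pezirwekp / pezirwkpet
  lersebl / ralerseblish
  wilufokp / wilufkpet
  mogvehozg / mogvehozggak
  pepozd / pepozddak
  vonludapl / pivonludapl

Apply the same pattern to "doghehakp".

pezirwekp and lifibp both end in -p yet inflect differently (pezirwkpet, ralifibpish), so the final letter is not what conditions the rule; the second-to-last letter is.
"doghehakp" has second-to-last letter 'k'. The stems whose second-to-last letter is 'k' (pezirwekp → pezirwkpet, wilufokp → wilufkpet) delete the last vowel and add -et.
The other patterns: stems whose second-to-last letter is 'b' add ra- … -ish around the stem; stems whose second-to-last letter is 'z' double the final consonant and add -ak; stems whose second-to-last letter is 'm' or 'p' add the prefix pi-.
So doghehakp → doghehkpet.

doghehkpet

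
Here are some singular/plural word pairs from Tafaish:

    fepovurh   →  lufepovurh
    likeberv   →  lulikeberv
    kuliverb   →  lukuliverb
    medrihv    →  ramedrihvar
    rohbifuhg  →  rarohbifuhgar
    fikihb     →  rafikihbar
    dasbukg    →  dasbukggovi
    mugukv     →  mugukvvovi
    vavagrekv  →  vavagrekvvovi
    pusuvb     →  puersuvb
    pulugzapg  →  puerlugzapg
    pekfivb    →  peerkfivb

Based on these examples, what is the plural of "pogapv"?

"pogapv" has second-to-last letter 'p'. The one such stem in the data (pulugzapg → puerlugzapg) inserts -er- after the first vowel (as do pusuvb, pekfivb), so the same rule applies.
The other patterns: stems whose second-to-last letter is 'r' add the prefix lu-; stems whose second-to-last letter is 'h' add ra- … -ar around the stem; stems whose second-to-last letter is 'k' double the final consonant and add -ovi.
So pogapv → poergapv.

poergapv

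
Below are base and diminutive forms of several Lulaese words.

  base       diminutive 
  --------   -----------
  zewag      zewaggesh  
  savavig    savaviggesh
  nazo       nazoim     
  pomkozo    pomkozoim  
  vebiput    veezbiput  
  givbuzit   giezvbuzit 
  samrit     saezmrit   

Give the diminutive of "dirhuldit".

savavig and givbuzit both have last vowel 'i' yet inflect differently (savaviggesh, giezvbuzit), so the last vowel is not what conditions the rule; the final letter is.
"dirhuldit" ends in -t. The stems ending in -t (vebiput → veezbiput, givbuzit → giezvbuzit, samrit → saezmrit) insert -ez- after the first vowel.
The other patterns: stems ending in -g double the final consonant and add -esh; stems ending in -o add -im.
So dirhuldit → diezrhuldit.

diezrhuldit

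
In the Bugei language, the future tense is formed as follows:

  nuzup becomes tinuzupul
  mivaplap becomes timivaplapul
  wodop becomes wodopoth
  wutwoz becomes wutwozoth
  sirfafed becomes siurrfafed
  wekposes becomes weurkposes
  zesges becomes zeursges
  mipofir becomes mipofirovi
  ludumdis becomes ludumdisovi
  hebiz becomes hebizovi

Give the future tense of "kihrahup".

"kihrahup" has last vowel 'u'. The one such stem in the data (nuzup → tinuzupul) adds ti- … -ul around the stem, so the same rule applies.
The other patterns: stems whose last vowel is 'o' add -oth; stems whose last vowel is 'e' insert -ur- after the first vowel; stems whose last vowel is 'i' add -ovi.
So kihrahup → tikihrahupul.

tikihrahupul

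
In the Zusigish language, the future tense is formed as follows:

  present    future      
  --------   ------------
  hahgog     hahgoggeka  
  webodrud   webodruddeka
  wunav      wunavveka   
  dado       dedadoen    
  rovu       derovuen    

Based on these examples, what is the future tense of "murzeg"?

murzeggeka

hahgog and dado both have last vowel 'o' yet inflect differently (hahgoggeka, dedadoen), so the last vowel is not what conditions the rule; whether the stem ends in a vowel or a consonant is.
"murzeg" ends in a consonant. The stems ending in a consonant (hahgog → hahgoggeka, webodrud → webodruddeka, wunav → wunavveka) double the final consonant and add -eka.
The other pattern: stems ending in a vowel add de- … -en around the stem.
So murzeg → murzeggeka.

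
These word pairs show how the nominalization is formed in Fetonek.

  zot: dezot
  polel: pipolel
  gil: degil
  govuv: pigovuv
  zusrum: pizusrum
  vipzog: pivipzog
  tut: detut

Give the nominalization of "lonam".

polel and gil both end in -l yet inflect differently (pipolel, degil), so the final letter is not what conditions the rule; the number of vowels is.
"lonam" has 2 vowels. The stems with 2 vowels (zusrum → pizusrum, polel → pipolel, vipzog → pivipzog) add the prefix pi-.
So lonam → pilonam.

pilonam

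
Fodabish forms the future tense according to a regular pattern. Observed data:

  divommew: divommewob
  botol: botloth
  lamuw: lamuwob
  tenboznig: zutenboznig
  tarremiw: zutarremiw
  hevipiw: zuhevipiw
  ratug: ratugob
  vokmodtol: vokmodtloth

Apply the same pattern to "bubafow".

bubafwoth

ratug and tenboznig both end in -g yet inflect differently (ratugob, zutenboznig), so the final letter is not what conditions the rule; the last vowel is.
"bubafow" has last vowel 'o'. The stems whose last vowel is 'o' (botol → botloth, vokmodtol → vokmodtloth) delete the last vowel and add -oth.
The other patterns: stems whose last vowel is 'e' or 'u' add -ob; stems whose last vowel is 'i' add the prefix zu-.
So bubafow → bubafwoth.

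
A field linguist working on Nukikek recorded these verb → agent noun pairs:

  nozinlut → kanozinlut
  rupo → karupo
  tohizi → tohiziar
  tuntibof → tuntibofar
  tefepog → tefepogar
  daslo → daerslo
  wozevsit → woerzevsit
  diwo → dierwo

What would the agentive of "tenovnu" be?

tenovnuar

rupo and daslo both end in -o yet inflect differently (karupo, daerslo), so the final letter is not what conditions the rule; the first letter is.
"tenovnu" begins with t-. The stems beginning with t- (tohizi → tohiziar, tuntibof → tuntibofar, tefepog → tefepogar) add -ar.
The other patterns: stems beginning with n- or r- add the prefix ka-; stems beginning with d- or w- insert -er- after the first vowel.
So tenovnu → tenovnuar.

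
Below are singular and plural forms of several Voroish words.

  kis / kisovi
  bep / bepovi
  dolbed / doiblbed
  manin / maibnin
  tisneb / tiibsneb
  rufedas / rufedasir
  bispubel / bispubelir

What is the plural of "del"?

delovi

kis and rufedas both end in -s yet inflect differently (kisovi, rufedasir), so the final letter is not what conditions the rule; the number of vowels is.
"del" has 1 vowel. The stems with 1 vowel (kis → kisovi, bep → bepovi) add -ovi.
The other patterns: stems with 2 vowels insert -ib- after the first vowel; stems with 3 vowels add -ir.
So del → delovi.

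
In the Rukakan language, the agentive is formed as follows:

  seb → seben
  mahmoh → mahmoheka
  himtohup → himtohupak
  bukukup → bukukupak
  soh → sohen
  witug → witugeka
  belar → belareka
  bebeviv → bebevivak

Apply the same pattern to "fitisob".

fitisobak

"fitisob" has 3 vowels. The stems with 3 vowels (bukukup → bukukupak, himtohup → himtohupak, bebeviv → bebevivak) add -ak.
So fitisob → fitisobak.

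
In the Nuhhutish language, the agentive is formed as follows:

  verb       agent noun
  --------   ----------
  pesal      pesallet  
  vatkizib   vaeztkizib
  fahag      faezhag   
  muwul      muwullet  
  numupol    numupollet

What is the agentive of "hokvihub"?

pesal and fahag both have last vowel 'a' yet inflect differently (pesallet, faezhag), so the last vowel is not what conditions the rule; the final letter is.
"hokvihub" ends in -b. The one such stem in the data (vatkizib → vaeztkizib) inserts -ez- after the first vowel (as does fahag), so the same rule applies.
So hokvihub → hoezkvihub.

hoezkvihub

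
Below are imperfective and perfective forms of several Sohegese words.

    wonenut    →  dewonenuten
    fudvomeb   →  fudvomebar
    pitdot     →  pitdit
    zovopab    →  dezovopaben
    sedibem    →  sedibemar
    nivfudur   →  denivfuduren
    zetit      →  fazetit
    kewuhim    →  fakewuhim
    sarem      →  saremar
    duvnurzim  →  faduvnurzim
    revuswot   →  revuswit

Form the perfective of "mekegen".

pitdot and zetit both end in -t yet inflect differently (pitdit, fazetit), so the final letter is not what conditions the rule; the last vowel is.
"mekegen" has last vowel 'e'. The stems whose last vowel is 'e' (fudvomeb → fudvomebar, sarem → saremar, sedibem → sedibemar) add -ar.
So mekegen → mekegenar.

mekegenar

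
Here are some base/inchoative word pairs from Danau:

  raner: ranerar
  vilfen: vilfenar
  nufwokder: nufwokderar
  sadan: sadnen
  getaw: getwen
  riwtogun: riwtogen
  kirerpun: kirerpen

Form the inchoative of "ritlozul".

ritlozel

vilfen and sadan both end in -n yet inflect differently (vilfenar, sadnen), so the final letter is not what conditions the rule; the last vowel is.
"ritlozul" has last vowel 'u'. The stems whose last vowel is 'u' (riwtogun → riwtogen, kirerpun → kirerpen) change the last vowel to 'e'.
The other patterns: stems whose last vowel is 'e' add -ar; stems whose last vowel is 'a' delete the last vowel and add -en.
So ritlozul → ritlozel.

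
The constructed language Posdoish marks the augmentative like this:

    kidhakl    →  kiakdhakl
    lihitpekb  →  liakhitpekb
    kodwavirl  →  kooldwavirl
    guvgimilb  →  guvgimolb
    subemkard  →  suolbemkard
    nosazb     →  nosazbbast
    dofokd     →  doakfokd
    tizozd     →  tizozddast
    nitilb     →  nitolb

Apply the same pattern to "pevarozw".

pevarozwwast

guvgimilb and lihitpekb both end in -b yet inflect differently (guvgimolb, liakhitpekb), so the final letter is not what conditions the rule; the second-to-last letter is.
"pevarozw" has second-to-last letter 'z'. The stems whose second-to-last letter is 'z' (nosazb → nosazbbast, tizozd → tizozddast) double the final consonant and add -ast.
So pevarozw → pevarozwwast.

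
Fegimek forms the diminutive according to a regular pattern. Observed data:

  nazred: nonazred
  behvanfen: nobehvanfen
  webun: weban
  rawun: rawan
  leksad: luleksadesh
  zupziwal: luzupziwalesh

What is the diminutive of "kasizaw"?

behvanfen and webun both end in -n yet inflect differently (nobehvanfen, weban), so the final letter is not what conditions the rule; the last vowel is.
"kasizaw" has last vowel 'a'. The stems whose last vowel is 'a' (leksad → luleksadesh, zupziwal → luzupziwalesh) add lu- … -esh around the stem.
So kasizaw → lukasizawesh.

lukasizawesh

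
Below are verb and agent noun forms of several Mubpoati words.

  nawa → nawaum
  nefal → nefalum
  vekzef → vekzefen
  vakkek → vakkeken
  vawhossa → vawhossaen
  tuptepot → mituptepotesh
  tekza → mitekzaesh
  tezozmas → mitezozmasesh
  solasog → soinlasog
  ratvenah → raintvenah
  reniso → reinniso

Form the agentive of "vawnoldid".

vawnoldiden

"vawnoldid" begins with v-. The stems beginning with v- (vekzef → vekzefen, vakkek → vakkeken, vawhossa → vawhossaen) add -en.
So vawnoldid → vawnoldiden.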